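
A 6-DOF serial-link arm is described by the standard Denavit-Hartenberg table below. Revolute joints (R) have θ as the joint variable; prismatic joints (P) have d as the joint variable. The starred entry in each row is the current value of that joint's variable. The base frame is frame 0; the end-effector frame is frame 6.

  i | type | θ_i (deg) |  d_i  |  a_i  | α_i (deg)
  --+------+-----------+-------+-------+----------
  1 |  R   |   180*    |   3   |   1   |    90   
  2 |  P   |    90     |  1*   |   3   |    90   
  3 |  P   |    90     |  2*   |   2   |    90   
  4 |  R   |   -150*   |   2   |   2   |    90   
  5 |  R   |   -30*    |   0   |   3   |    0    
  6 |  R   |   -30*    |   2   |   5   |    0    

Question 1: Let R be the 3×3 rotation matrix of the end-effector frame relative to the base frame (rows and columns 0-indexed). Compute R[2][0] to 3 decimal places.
-0.866

End-effector x-axis (col 0 of R) = (0.2500,-0.4330,-0.8660)
R[2][0] = -0.8660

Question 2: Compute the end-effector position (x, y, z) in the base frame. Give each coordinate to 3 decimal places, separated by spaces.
-1.183 -4.147 2.170

after link 1: o_1 = (-1.0000, 0.0000, 3.0000)
after link 2: o_2 = (-1.0000, 1.0000, 6.0000)
after link 3: o_3 = (-3.0000, 3.0000, 6.0000)
after link 4: o_4 = (-2.0000, 1.2679, 8.0000)
after link 5: o_5 = (-0.7010, -0.9821, 6.5000)
after link 6: o_6 = (-1.1830, -4.1471, 2.1699)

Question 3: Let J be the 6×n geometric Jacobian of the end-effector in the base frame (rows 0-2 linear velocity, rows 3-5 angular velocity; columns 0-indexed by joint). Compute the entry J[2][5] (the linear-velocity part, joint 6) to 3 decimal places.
axis z_5 = (-0.8660,-0.5000,-0.0000); lever o_n−o_5 = (-0.4821,-3.1651,-4.3301)
cross product → J_v[:, 5] = (2.1651,-3.7500,2.5000)
J_ω[:, 5] = z_5
entry J[2][5] = 2.5000

2.500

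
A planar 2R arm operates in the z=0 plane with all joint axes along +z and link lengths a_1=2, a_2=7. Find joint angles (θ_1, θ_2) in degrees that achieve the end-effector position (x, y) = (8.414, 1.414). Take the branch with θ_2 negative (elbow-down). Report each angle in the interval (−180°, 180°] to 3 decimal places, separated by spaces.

cos θ_2 = (72.7948−2²−7²)/(2·2·7) = 0.7070; θ_2 = -45.0121° (elbow-down)
β = atan2(1.4140,8.4140) = 9.5396°; ψ = atan2(-4.9508,6.9487) = -35.4690°
θ_1 = β − ψ = 45.0087°

45.009 -45.012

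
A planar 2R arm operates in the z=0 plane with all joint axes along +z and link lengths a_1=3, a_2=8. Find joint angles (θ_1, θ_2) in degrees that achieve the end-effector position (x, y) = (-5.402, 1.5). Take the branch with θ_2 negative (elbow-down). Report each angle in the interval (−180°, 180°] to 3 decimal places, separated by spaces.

-61.040 -149.998

cos θ_2 = (31.4316−3²−8²)/(2·3·8) = -0.8660; θ_2 = -149.9980° (elbow-down)
β = atan2(1.5000,-5.4020) = 164.4814°; ψ = atan2(-4.0002,-3.9281) = -134.4784°
θ_1 = β − ψ = 298.9598°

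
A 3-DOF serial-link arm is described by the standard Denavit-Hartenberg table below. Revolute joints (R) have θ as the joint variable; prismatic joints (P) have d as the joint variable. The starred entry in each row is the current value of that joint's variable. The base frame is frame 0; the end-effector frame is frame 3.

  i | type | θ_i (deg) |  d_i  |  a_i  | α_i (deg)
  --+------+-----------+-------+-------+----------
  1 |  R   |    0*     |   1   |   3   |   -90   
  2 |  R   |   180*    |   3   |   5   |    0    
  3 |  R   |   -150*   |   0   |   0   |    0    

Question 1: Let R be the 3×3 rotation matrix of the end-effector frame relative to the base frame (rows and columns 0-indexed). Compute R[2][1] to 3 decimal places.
End-effector y-axis (col 1 of R) = (-0.5000,0.0000,-0.8660)
R[2][1] = -0.8660

-0.866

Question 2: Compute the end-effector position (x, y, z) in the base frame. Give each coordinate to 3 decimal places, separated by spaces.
after link 1: o_1 = (3.0000, 0.0000, 1.0000)
after link 2: o_2 = (-2.0000, 3.0000, 1.0000)
after link 3: o_3 = (-2.0000, 3.0000, 1.0000)

-2.000 3.000 1.000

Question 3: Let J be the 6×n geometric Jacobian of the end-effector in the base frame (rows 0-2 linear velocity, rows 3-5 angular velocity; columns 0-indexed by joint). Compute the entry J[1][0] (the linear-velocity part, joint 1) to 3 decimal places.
-2.000

axis z_0 = ẑ; lever o_n−o_0 = (-2.0000,3.0000,1.0000)
cross product → J_v[:, 0] = (-3.0000,-2.0000,0.0000)
J_ω[:, 0] = z_0
entry J[1][0] = -2.0000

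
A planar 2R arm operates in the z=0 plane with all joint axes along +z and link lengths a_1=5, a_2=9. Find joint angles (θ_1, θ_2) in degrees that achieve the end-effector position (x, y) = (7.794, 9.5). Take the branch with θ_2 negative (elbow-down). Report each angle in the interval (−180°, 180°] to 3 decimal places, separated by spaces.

90.003 -60.003

cos θ_2 = (150.9964−5²−9²)/(2·5·9) = 0.5000; θ_2 = -60.0026° (elbow-down)
β = atan2(9.5000,7.7940) = 50.6338°; ψ = atan2(-7.7944,9.4996) = -39.3688°
θ_1 = β − ψ = 90.0026°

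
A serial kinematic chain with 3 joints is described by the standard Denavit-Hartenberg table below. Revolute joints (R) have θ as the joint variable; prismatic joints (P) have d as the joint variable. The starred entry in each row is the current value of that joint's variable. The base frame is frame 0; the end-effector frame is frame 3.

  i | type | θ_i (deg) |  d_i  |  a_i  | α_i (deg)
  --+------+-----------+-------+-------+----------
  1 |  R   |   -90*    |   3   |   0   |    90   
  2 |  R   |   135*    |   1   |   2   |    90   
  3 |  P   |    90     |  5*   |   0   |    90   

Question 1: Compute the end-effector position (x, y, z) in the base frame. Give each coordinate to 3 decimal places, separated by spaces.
-1.000 -2.121 7.950

after link 1: o_1 = (0.0000, 0.0000, 3.0000)
after link 2: o_2 = (-1.0000, 1.4142, 4.4142)
after link 3: o_3 = (-1.0000, -2.1213, 7.9497)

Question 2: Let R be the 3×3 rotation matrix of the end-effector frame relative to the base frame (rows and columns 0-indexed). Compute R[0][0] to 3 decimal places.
-1.000

End-effector x-axis (col 0 of R) = (-1.0000,0.0000,0.0000)
R[0][0] = -1.0000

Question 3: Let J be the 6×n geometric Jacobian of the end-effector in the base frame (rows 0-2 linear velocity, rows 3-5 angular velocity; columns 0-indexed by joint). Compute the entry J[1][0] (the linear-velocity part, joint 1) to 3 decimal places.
-1.000

axis z_0 = ẑ; lever o_n−o_0 = (-1.0000,-2.1213,7.9497)
cross product → J_v[:, 0] = (2.1213,-1.0000,0.0000)
J_ω[:, 0] = z_0
entry J[1][0] = -1.0000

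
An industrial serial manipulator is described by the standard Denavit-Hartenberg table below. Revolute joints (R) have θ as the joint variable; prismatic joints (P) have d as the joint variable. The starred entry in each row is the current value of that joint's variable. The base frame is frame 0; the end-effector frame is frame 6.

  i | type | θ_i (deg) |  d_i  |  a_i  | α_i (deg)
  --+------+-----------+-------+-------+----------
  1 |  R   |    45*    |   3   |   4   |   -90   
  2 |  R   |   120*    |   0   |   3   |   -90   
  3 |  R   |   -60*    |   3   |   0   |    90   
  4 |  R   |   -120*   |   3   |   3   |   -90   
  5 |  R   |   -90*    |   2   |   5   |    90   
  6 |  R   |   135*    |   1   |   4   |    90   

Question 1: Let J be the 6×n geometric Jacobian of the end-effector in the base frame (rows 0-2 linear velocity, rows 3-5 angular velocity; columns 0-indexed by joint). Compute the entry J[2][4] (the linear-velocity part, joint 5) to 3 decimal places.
axis z_4 = (-0.3772,0.6834,-0.6250); lever o_n−o_4 = (-2.8492,4.4200,-1.1726)
cross product → J_v[:, 4] = (1.9611,1.3384,0.2798)
J_ω[:, 4] = z_4
entry J[2][4] = 0.2798

0.280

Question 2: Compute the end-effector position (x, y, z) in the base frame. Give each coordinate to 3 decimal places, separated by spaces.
after link 1: o_1 = (2.8284, 2.8284, 3.0000)
after link 2: o_2 = (1.7678, 1.7678, 0.4019)
after link 3: o_3 = (-0.0694, -0.0694, 1.9019)
after link 4: o_4 = (2.5633, 2.8475, 3.5024)
after link 5: o_5 = (1.5720, 7.5130, 6.0024)
after link 6: o_6 = (-0.2860, 7.2675, 2.3298)

-0.286 7.267 2.330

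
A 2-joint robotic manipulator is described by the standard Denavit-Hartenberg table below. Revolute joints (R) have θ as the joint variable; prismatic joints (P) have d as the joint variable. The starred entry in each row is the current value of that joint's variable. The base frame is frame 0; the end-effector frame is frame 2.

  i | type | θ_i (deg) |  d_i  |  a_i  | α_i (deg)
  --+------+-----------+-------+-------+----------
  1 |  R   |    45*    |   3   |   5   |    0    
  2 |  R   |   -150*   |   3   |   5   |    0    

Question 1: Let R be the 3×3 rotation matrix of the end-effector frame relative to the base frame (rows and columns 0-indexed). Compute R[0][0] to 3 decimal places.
End-effector x-axis (col 0 of R) = (-0.2588,-0.9659,0.0000)
R[0][0] = -0.2588

-0.259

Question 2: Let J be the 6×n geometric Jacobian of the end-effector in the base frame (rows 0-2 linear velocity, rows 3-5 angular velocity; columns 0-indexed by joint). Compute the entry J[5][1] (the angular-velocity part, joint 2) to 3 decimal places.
1.000

axis z_1 = (0.0000,0.0000,1.0000); lever o_n−o_1 = (-1.2941,-4.8296,3.0000)
cross product → J_v[:, 1] = (4.8296,-1.2941,0.0000)
J_ω[:, 1] = z_1
entry J[5][1] = 1.0000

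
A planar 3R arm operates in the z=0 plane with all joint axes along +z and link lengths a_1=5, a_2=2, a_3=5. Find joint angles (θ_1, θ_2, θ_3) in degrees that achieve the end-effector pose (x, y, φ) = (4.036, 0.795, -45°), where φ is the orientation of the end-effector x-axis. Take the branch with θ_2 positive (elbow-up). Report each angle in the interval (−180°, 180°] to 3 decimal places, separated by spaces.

wrist centre = target − a_3·(cos φ, sin φ) = (0.5005, 4.3305)
cos θ_2 = (19.0040−5²−2²)/(2·5·2) = -0.4998; θ_2 = 119.9868° (elbow-up)
β = atan2(4.3305,0.5005) = 83.4078°; ψ = atan2(1.7323,4.0004) = 23.4139°
θ_1 = β − ψ = 59.9938°
θ_3 = φ − θ_1 − θ_2 = 135.0194° (wrapped to (-180°,180°])

59.994 119.987 135.019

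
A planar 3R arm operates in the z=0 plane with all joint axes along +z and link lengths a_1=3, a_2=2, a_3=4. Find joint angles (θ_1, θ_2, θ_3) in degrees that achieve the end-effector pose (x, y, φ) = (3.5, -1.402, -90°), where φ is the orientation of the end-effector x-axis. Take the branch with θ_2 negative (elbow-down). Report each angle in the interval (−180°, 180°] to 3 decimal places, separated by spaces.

wrist centre = target − a_3·(cos φ, sin φ) = (3.5000, 2.5980)
cos θ_2 = (18.9996−3²−2²)/(2·3·2) = 0.5000; θ_2 = -60.0022° (elbow-down)
β = atan2(2.5980,3.5000) = 36.5860°; ψ = atan2(-1.7321,3.9999) = -23.4140°
θ_1 = β − ψ = 60.0000°
θ_3 = φ − θ_1 − θ_2 = -89.9978° (wrapped to (-180°,180°])

60.000 -60.002 -89.998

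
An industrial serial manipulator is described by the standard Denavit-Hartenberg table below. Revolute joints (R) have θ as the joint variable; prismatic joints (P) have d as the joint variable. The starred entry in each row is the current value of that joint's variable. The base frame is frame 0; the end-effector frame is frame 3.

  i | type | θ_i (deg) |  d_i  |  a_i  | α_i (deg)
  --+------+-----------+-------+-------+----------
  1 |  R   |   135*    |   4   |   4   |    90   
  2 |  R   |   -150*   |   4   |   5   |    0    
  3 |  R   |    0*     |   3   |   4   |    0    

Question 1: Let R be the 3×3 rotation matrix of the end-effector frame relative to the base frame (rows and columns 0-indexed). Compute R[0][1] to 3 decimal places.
End-effector y-axis (col 1 of R) = (-0.3536,0.3536,-0.8660)
R[0][1] = -0.3536

-0.354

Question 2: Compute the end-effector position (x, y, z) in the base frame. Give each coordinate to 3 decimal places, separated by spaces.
7.633 2.267 -0.500

after link 1: o_1 = (-2.8284, 2.8284, 4.0000)
after link 2: o_2 = (3.0619, 2.5950, 1.5000)
after link 3: o_3 = (7.6327, 2.2668, -0.5000)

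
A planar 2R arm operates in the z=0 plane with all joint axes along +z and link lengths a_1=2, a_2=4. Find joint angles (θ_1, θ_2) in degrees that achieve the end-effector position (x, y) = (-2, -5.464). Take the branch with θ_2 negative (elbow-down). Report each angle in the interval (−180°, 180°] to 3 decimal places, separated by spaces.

cos θ_2 = (33.8553−2²−4²)/(2·2·4) = 0.8660; θ_2 = -30.0080° (elbow-down)
β = atan2(-5.4640,-2.0000) = -110.1043°; ψ = atan2(-2.0005,5.4638) = -20.1093°
θ_1 = β − ψ = -89.9950°

-89.995 -30.008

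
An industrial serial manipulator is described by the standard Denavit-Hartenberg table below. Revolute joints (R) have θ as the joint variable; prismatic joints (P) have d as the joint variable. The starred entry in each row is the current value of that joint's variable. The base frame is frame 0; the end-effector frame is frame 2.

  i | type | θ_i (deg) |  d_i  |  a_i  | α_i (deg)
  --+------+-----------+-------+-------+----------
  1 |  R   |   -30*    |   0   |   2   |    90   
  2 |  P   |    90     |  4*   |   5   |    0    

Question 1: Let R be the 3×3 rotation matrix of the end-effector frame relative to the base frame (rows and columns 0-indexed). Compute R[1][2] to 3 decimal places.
End-effector z-axis (col 2 of R) = (-0.5000,-0.8660,0.0000)
R[1][2] = -0.8660

-0.866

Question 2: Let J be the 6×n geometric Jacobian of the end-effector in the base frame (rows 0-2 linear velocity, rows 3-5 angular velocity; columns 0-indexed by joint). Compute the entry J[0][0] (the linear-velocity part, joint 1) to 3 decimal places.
4.464

axis z_0 = ẑ; lever o_n−o_0 = (-0.2679,-4.4641,5.0000)
cross product → J_v[:, 0] = (4.4641,-0.2679,0.0000)
J_ω[:, 0] = z_0
entry J[0][0] = 4.4641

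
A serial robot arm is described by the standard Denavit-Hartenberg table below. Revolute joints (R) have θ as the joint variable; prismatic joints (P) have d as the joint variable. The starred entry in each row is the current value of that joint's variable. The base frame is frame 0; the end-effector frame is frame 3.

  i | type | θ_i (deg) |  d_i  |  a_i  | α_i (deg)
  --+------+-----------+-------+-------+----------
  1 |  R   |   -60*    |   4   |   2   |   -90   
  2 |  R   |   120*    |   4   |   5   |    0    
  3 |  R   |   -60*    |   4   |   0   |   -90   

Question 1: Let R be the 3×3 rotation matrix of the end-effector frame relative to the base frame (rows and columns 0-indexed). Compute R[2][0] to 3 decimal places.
End-effector x-axis (col 0 of R) = (0.2500,-0.4330,-0.8660)
R[2][0] = -0.8660

-0.866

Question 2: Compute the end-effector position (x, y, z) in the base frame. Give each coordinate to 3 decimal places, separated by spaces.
after link 1: o_1 = (1.0000, -1.7321, 4.0000)
after link 2: o_2 = (3.2141, 2.4330, -0.3301)
after link 3: o_3 = (6.6782, 4.4330, -0.3301)

6.678 4.433 -0.330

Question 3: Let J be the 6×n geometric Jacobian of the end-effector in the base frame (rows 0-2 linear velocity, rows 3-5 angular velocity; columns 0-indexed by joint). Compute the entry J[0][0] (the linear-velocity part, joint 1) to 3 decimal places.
axis z_0 = ẑ; lever o_n−o_0 = (6.6782,4.4330,-0.3301)
cross product → J_v[:, 0] = (-4.4330,6.6782,0.0000)
J_ω[:, 0] = z_0
entry J[0][0] = -4.4330

-4.433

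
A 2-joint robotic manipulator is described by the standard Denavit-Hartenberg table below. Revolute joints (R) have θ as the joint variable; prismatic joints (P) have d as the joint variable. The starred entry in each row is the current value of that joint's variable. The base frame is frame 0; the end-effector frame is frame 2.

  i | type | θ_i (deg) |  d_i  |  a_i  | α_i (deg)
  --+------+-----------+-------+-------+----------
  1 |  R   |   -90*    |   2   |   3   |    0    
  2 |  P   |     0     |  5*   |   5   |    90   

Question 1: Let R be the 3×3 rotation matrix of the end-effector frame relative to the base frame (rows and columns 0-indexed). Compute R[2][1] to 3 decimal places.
1.000

End-effector y-axis (col 1 of R) = (0.0000,0.0000,1.0000)
R[2][1] = 1.0000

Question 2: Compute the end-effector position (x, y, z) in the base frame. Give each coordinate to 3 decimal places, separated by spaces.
0.000 -8.000 7.000

after link 1: o_1 = (0.0000, -3.0000, 2.0000)
after link 2: o_2 = (0.0000, -8.0000, 7.0000)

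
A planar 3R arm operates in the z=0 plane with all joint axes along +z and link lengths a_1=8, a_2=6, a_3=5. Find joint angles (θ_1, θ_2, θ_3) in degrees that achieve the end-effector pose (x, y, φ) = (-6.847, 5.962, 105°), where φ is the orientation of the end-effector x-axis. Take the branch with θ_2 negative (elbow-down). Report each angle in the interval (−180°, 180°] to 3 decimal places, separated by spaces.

-143.055 -135.001 23.055

wrist centre = target − a_3·(cos φ, sin φ) = (-5.5529, 1.1324)
cos θ_2 = (32.1170−8²−6²)/(2·8·6) = -0.7071; θ_2 = -135.0006° (elbow-down)
β = atan2(1.1324,-5.5529) = 168.4740°; ψ = atan2(-4.2426,3.7573) = -48.4714°
θ_1 = β − ψ = 216.9454°
θ_3 = φ − θ_1 − θ_2 = 23.0552° (wrapped to (-180°,180°])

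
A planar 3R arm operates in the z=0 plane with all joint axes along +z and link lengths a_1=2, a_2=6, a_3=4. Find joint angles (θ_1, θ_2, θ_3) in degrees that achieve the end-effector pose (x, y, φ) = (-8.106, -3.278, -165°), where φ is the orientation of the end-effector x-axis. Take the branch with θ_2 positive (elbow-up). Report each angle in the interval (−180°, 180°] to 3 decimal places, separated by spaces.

89.993 135.009 -30.001

wrist centre = target − a_3·(cos φ, sin φ) = (-4.2423, -2.2427)
cos θ_2 = (23.0269−2²−6²)/(2·2·6) = -0.7072; θ_2 = 135.0086° (elbow-up)
β = atan2(-2.2427,-4.2423) = -152.1365°; ψ = atan2(4.2420,-2.2433) = 117.8710°
θ_1 = β − ψ = -270.0075°
θ_3 = φ − θ_1 − θ_2 = -30.0011° (wrapped to (-180°,180°])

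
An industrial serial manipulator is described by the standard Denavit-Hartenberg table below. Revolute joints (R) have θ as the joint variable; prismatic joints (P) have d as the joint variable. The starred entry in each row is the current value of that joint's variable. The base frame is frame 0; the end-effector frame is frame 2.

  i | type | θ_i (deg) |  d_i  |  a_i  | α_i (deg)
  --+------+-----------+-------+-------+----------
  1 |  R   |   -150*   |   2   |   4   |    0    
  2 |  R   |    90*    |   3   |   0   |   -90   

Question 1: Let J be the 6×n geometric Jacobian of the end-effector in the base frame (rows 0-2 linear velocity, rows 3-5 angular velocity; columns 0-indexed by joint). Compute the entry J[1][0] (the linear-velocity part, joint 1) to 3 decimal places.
-3.464

axis z_0 = ẑ; lever o_n−o_0 = (-3.4641,-2.0000,5.0000)
cross product → J_v[:, 0] = (2.0000,-3.4641,0.0000)
J_ω[:, 0] = z_0
entry J[1][0] = -3.4641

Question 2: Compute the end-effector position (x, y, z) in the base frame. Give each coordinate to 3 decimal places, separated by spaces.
after link 1: o_1 = (-3.4641, -2.0000, 2.0000)
after link 2: o_2 = (-3.4641, -2.0000, 5.0000)

-3.464 -2.000 5.000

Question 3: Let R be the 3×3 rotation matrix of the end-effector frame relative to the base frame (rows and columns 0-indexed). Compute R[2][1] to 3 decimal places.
-1.000

End-effector y-axis (col 1 of R) = (0.0000,0.0000,-1.0000)
R[2][1] = -1.0000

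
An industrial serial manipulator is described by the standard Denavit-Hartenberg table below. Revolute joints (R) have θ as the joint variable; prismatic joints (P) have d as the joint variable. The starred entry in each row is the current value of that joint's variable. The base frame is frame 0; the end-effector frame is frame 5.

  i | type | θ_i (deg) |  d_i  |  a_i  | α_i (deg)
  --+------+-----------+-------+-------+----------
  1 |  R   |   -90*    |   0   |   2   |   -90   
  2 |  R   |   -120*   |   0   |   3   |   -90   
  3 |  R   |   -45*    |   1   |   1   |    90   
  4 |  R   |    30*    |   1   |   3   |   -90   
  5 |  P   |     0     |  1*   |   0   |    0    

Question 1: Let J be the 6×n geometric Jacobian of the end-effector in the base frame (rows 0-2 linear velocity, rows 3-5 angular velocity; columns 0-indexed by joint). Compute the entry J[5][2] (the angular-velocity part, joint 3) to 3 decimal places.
axis z_2 = (0.0000,-0.8660,0.5000); lever o_n−o_2 = (2.8978,-2.1733,2.9678)
cross product → J_v[:, 2] = (-1.4836,1.4489,2.5095)
J_ω[:, 2] = z_2
entry J[5][2] = 0.5000

0.500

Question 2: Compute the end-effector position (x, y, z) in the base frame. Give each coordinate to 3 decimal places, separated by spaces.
after link 1: o_1 = (0.0000, -2.0000, 0.0000)
after link 2: o_2 = (-0.0000, -0.5000, 2.5981)
after link 3: o_3 = (0.7071, -1.0125, 3.7104)
after link 4: o_4 = (3.2513, -1.7465, 5.4391)
after link 5: o_5 = (2.8978, -2.6733, 5.5659)

2.898 -2.673 5.566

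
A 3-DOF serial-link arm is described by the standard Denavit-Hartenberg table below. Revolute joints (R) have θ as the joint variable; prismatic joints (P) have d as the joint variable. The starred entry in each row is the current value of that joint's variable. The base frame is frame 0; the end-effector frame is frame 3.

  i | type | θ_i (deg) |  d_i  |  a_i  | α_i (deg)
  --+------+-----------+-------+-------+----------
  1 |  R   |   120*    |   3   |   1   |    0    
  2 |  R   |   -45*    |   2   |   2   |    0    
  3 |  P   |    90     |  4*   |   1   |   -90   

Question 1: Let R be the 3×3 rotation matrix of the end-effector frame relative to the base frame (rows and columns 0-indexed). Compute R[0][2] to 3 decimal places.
End-effector z-axis (col 2 of R) = (-0.2588,-0.9659,0.0000)
R[0][2] = -0.2588

-0.259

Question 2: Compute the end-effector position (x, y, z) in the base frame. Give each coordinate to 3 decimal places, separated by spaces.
-0.948 3.057 9.000

after link 1: o_1 = (-0.5000, 0.8660, 3.0000)
after link 2: o_2 = (0.0176, 2.7979, 5.0000)
after link 3: o_3 = (-0.9483, 3.0567, 9.0000)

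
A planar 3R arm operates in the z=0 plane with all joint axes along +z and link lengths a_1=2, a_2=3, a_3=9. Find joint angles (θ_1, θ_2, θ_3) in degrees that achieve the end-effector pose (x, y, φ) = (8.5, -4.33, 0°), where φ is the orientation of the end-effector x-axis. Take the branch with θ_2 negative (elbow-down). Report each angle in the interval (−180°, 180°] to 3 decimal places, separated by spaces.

wrist centre = target − a_3·(cos φ, sin φ) = (-0.5000, -4.3300)
cos θ_2 = (18.9989−2²−3²)/(2·2·3) = 0.4999; θ_2 = -60.0061° (elbow-down)
β = atan2(-4.3300,-0.5000) = -96.5870°; ψ = atan2(-2.5982,3.4997) = -36.5906°
θ_1 = β − ψ = -59.9964°
θ_3 = φ − θ_1 − θ_2 = 120.0024° (wrapped to (-180°,180°])

-59.996 -60.006 120.002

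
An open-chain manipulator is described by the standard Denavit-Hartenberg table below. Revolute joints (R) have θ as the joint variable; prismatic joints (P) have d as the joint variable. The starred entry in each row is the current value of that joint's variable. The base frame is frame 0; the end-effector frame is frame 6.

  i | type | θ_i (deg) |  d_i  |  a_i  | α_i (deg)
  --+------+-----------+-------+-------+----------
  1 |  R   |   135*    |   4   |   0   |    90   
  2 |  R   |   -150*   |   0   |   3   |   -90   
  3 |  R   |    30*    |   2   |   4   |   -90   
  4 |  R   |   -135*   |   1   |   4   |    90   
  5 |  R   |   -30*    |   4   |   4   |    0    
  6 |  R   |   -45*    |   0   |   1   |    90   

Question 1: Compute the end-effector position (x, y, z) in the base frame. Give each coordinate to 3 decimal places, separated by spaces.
1.247 4.194 -0.146

after link 1: o_1 = (0.0000, 0.0000, 4.0000)
after link 2: o_2 = (1.8371, -1.8371, 2.5000)
after link 3: o_3 = (1.8371, -4.6655, -0.9641)
after link 4: o_4 = (-0.5814, -1.4717, -1.9388)
after link 5: o_5 = (0.4566, 3.6717, 0.1747)
after link 6: o_6 = (1.2468, 4.1940, -0.1460)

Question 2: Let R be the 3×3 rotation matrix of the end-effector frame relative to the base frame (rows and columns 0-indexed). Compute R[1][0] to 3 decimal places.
0.522

End-effector x-axis (col 0 of R) = (0.7902,0.5222,-0.3207)
R[1][0] = 0.5222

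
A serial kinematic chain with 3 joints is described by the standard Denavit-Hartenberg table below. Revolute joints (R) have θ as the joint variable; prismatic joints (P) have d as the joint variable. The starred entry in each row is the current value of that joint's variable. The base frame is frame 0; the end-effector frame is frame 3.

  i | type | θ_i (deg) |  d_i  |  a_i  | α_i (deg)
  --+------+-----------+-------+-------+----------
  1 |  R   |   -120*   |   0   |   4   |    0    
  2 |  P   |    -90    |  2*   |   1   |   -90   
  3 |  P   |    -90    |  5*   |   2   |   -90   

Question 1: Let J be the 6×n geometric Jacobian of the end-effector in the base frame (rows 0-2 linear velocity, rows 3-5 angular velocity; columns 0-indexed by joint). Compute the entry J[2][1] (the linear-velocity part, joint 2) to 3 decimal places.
prismatic axis z_1 = (0.0000,0.0000,1.0000)
J_v[:, 1] = z_1; J_ω[:, 1] = (0,0,0)
entry J[2][1] = 1.0000

1.000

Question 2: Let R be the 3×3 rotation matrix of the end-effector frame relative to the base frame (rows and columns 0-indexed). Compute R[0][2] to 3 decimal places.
-0.866

End-effector z-axis (col 2 of R) = (-0.8660,0.5000,-0.0000)
R[0][2] = -0.8660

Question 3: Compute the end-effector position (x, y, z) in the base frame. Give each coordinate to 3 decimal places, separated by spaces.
after link 1: o_1 = (-2.0000, -3.4641, 0.0000)
after link 2: o_2 = (-2.8660, -2.9641, 2.0000)
after link 3: o_3 = (-5.3660, -7.2942, 4.0000)

-5.366 -7.294 4.000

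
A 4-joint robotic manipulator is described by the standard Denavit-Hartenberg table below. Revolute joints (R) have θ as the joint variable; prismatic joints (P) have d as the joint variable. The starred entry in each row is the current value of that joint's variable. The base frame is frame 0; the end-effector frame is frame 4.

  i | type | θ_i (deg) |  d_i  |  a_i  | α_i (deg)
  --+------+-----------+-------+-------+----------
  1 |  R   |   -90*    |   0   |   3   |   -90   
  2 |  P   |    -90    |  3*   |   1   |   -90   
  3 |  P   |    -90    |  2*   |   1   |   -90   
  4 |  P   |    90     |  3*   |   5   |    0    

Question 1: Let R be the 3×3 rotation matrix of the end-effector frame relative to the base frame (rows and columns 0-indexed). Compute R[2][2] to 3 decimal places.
1.000

End-effector z-axis (col 2 of R) = (-0.0000,-0.0000,1.0000)
R[2][2] = 1.0000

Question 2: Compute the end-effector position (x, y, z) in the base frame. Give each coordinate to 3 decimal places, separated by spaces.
4.000 -0.000 4.000

after link 1: o_1 = (0.0000, -3.0000, 0.0000)
after link 2: o_2 = (3.0000, -3.0000, 1.0000)
after link 3: o_3 = (4.0000, -5.0000, 1.0000)
after link 4: o_4 = (4.0000, -0.0000, 4.0000)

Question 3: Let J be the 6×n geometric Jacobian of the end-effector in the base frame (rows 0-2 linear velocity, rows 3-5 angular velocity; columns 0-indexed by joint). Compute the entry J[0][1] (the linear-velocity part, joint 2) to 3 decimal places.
prismatic axis z_1 = (1.0000,0.0000,0.0000)
J_v[:, 1] = z_1; J_ω[:, 1] = (0,0,0)
entry J[0][1] = 1.0000

1.000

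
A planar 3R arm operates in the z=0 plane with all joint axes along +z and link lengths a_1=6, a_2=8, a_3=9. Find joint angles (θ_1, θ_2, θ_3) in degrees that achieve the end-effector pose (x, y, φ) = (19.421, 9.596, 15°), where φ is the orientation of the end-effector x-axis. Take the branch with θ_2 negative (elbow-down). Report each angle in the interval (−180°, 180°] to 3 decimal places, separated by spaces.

59.997 -44.996 -0.001

wrist centre = target − a_3·(cos φ, sin φ) = (10.7277, 7.2666)
cos θ_2 = (167.8867−6²−8²)/(2·6·8) = 0.7072; θ_2 = -44.9962° (elbow-down)
β = atan2(7.2666,10.7277) = 34.1126°; ψ = atan2(-5.6565,11.6572) = -25.8842°
θ_1 = β − ψ = 59.9969°
θ_3 = φ − θ_1 − θ_2 = -0.0007° (wrapped to (-180°,180°])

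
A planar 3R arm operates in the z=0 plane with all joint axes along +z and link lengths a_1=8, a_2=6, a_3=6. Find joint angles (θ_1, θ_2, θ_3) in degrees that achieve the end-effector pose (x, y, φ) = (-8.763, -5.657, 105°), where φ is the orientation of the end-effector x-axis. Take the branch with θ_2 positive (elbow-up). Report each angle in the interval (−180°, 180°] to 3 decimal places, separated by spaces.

wrist centre = target − a_3·(cos φ, sin φ) = (-7.2101, -11.4526)
cos θ_2 = (183.1464−8²−6²)/(2·8·6) = 0.8661; θ_2 = 29.9906° (elbow-up)
β = atan2(-11.4526,-7.2101) = -122.1929°; ψ = atan2(2.9991,13.1966) = 12.8039°
θ_1 = β − ψ = -134.9968°
θ_3 = φ − θ_1 − θ_2 = -149.9937° (wrapped to (-180°,180°])

-134.997 29.991 -149.994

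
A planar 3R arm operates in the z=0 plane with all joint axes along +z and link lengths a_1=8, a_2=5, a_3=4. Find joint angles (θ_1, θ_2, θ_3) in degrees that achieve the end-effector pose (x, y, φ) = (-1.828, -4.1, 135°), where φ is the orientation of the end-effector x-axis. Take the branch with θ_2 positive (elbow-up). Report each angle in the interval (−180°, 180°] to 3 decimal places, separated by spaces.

-119.996 119.997 135.000

wrist centre = target − a_3·(cos φ, sin φ) = (1.0004, -6.9284)
cos θ_2 = (49.0040−8²−5²)/(2·8·5) = -0.5000; θ_2 = 119.9967° (elbow-up)
β = atan2(-6.9284,1.0004) = -81.7836°; ψ = atan2(4.3303,5.5002) = 38.2129°
θ_1 = β − ψ = -119.9965°
θ_3 = φ − θ_1 − θ_2 = 134.9997° (wrapped to (-180°,180°])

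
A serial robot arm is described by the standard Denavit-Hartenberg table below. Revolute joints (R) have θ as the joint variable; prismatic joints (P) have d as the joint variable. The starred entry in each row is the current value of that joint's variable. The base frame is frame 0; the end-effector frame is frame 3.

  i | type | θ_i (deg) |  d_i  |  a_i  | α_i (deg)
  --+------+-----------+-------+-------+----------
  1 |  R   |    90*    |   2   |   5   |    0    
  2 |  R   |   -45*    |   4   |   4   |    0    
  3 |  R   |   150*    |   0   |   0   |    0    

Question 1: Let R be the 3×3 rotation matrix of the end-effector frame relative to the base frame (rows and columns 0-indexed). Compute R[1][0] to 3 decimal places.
End-effector x-axis (col 0 of R) = (-0.9659,-0.2588,0.0000)
R[1][0] = -0.2588

-0.259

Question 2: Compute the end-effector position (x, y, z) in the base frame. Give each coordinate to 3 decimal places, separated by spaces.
after link 1: o_1 = (0.0000, 5.0000, 2.0000)
after link 2: o_2 = (2.8284, 7.8284, 6.0000)
after link 3: o_3 = (2.8284, 7.8284, 6.0000)

2.828 7.828 6.000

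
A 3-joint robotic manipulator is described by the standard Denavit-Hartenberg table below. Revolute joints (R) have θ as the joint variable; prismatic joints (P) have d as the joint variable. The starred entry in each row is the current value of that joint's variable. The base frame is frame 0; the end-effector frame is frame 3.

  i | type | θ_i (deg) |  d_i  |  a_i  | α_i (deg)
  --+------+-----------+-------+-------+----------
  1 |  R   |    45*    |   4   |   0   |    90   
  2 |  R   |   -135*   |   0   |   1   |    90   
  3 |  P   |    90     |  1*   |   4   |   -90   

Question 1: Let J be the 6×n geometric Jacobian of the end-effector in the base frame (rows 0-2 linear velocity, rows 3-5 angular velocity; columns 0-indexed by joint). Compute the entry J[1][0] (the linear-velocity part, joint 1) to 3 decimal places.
1.828

axis z_0 = ẑ; lever o_n−o_0 = (1.8284,-3.8284,4.0000)
cross product → J_v[:, 0] = (3.8284,1.8284,-0.0000)
J_ω[:, 0] = z_0
entry J[1][0] = 1.8284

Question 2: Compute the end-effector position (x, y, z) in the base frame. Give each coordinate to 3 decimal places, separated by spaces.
1.828 -3.828 4.000

after link 1: o_1 = (0.0000, 0.0000, 4.0000)
after link 2: o_2 = (-0.5000, -0.5000, 3.2929)
after link 3: o_3 = (1.8284, -3.8284, 4.0000)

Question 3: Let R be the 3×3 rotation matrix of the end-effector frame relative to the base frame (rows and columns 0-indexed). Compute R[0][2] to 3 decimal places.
0.500

End-effector z-axis (col 2 of R) = (0.5000,0.5000,0.7071)
R[0][2] = 0.5000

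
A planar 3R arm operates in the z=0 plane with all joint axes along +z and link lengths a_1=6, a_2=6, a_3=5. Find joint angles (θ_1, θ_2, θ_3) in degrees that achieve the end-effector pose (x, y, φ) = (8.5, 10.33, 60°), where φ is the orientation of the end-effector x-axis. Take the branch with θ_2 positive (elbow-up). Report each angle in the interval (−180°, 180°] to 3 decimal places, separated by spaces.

-0.001 90.001 -30.000

wrist centre = target − a_3·(cos φ, sin φ) = (6.0000, 5.9999)
cos θ_2 = (71.9985−6²−6²)/(2·6·6) = -0.0000; θ_2 = 90.0012° (elbow-up)
β = atan2(5.9999,6.0000) = 44.9994°; ψ = atan2(6.0000,5.9999) = 45.0006°
θ_1 = β − ψ = -0.0012°
θ_3 = φ − θ_1 − θ_2 = -30.0000° (wrapped to (-180°,180°])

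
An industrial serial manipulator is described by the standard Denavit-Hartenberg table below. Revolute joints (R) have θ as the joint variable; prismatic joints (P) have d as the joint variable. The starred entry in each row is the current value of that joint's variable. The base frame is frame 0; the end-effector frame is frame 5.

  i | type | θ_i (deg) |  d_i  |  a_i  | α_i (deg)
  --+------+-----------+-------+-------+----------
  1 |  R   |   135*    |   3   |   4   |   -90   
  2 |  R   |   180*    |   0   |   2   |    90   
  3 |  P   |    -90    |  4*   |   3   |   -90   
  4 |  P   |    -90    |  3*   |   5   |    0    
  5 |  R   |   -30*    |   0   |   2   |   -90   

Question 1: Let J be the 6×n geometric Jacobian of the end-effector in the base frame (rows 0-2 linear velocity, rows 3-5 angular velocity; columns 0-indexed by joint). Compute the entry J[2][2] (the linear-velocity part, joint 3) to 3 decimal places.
-1.000

prismatic axis z_2 = (-0.0000,0.0000,-1.0000)
J_v[:, 2] = z_2; J_ω[:, 2] = (0,0,0)
entry J[2][2] = -1.0000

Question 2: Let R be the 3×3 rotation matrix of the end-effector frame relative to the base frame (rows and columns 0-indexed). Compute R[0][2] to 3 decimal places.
0.612

End-effector z-axis (col 2 of R) = (0.6124,0.6124,-0.5000)
R[0][2] = 0.6124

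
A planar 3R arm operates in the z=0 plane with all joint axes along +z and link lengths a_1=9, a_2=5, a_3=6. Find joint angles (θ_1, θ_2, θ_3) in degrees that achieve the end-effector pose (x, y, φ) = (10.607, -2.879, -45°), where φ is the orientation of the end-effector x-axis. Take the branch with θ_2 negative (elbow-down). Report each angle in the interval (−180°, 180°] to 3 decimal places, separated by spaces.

44.997 -134.996 44.999

wrist centre = target − a_3·(cos φ, sin φ) = (6.3644, 1.3636)
cos θ_2 = (42.3646−9²−5²)/(2·9·5) = -0.7071; θ_2 = -134.9962° (elbow-down)
β = atan2(1.3636,6.3644) = 12.0935°; ψ = atan2(-3.5358,5.4647) = -32.9037°
θ_1 = β − ψ = 44.9971°
θ_3 = φ − θ_1 − θ_2 = 44.9991° (wrapped to (-180°,180°])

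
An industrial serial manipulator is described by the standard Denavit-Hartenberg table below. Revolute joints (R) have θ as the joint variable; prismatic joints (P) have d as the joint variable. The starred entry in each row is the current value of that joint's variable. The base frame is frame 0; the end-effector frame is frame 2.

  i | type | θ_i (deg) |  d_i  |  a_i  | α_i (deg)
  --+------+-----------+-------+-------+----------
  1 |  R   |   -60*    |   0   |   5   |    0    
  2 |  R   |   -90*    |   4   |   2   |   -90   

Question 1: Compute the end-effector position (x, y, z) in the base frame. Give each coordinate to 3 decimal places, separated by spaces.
0.768 -5.330 4.000

after link 1: o_1 = (2.5000, -4.3301, 0.0000)
after link 2: o_2 = (0.7679, -5.3301, 4.0000)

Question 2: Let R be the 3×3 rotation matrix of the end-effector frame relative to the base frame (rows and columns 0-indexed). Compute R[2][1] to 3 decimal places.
-1.000

End-effector y-axis (col 1 of R) = (0.0000,-0.0000,-1.0000)
R[2][1] = -1.0000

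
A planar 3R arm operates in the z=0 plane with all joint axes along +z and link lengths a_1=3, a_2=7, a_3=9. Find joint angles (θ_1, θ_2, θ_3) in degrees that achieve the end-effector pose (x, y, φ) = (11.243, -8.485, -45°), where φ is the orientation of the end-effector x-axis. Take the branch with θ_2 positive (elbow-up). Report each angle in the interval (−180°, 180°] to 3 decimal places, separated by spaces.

-134.990 134.996 -45.005

wrist centre = target − a_3·(cos φ, sin φ) = (4.8790, -2.1210)
cos θ_2 = (28.3038−3²−7²)/(2·3·7) = -0.7071; θ_2 = 134.9955° (elbow-up)
β = atan2(-2.1210,4.8790) = -23.4958°; ψ = atan2(4.9501,-1.9494) = 111.4945°
θ_1 = β − ψ = -134.9903°
θ_3 = φ − θ_1 − θ_2 = -45.0052° (wrapped to (-180°,180°])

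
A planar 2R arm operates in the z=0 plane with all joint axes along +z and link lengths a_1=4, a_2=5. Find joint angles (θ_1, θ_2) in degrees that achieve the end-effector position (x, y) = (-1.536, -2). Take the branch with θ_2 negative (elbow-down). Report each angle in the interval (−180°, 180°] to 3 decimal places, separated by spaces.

-30.003 -149.999

cos θ_2 = (6.3593−4²−5²)/(2·4·5) = -0.8660; θ_2 = -149.9991° (elbow-down)
β = atan2(-2.0000,-1.5360) = -127.5243°; ψ = atan2(-2.5001,-0.3301) = -97.5214°
θ_1 = β − ψ = -30.0029°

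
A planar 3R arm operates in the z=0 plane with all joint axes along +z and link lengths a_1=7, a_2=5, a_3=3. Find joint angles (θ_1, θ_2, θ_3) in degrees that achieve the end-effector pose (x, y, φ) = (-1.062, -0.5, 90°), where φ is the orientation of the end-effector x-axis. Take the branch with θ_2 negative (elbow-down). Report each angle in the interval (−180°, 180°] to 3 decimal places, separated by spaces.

-63.762 -150.001 -56.238

wrist centre = target − a_3·(cos φ, sin φ) = (-1.0620, -3.5000)
cos θ_2 = (13.3778−7²−5²)/(2·7·5) = -0.8660; θ_2 = -150.0006° (elbow-down)
β = atan2(-3.5000,-1.0620) = -106.8793°; ψ = atan2(-2.5000,2.6698) = -43.1178°
θ_1 = β − ψ = -63.7615°
θ_3 = φ − θ_1 − θ_2 = -56.2379° (wrapped to (-180°,180°])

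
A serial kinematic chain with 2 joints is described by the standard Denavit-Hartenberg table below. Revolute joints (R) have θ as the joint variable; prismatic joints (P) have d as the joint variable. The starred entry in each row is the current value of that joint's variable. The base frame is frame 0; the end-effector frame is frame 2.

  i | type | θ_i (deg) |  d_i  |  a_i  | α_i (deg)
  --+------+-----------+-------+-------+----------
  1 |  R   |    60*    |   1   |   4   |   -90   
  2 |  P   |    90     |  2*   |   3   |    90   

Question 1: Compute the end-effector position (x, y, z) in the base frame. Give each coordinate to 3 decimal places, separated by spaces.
after link 1: o_1 = (2.0000, 3.4641, 1.0000)
after link 2: o_2 = (0.2679, 4.4641, -2.0000)

0.268 4.464 -2.000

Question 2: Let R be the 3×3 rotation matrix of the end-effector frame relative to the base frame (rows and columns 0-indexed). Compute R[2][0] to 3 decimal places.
-1.000

End-effector x-axis (col 0 of R) = (-0.0000,0.0000,-1.0000)
R[2][0] = -1.0000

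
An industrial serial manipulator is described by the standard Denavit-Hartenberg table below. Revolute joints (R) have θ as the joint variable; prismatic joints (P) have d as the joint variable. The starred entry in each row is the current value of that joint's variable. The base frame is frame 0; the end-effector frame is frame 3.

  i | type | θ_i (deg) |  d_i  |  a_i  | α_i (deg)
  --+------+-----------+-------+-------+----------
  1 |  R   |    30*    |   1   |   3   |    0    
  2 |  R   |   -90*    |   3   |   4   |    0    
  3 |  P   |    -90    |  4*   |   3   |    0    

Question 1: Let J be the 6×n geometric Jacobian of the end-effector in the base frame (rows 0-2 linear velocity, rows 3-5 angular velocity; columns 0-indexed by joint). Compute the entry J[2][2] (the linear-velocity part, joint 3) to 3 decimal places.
prismatic axis z_2 = (0.0000,0.0000,1.0000)
J_v[:, 2] = z_2; J_ω[:, 2] = (0,0,0)
entry J[2][2] = 1.0000

1.000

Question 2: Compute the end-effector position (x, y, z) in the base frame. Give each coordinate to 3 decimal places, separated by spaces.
after link 1: o_1 = (2.5981, 1.5000, 1.0000)
after link 2: o_2 = (4.5981, -1.9641, 4.0000)
after link 3: o_3 = (2.0000, -3.4641, 8.0000)

2.000 -3.464 8.000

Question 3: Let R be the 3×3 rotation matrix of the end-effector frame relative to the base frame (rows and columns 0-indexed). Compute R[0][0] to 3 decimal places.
End-effector x-axis (col 0 of R) = (-0.8660,-0.5000,0.0000)
R[0][0] = -0.8660

-0.866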